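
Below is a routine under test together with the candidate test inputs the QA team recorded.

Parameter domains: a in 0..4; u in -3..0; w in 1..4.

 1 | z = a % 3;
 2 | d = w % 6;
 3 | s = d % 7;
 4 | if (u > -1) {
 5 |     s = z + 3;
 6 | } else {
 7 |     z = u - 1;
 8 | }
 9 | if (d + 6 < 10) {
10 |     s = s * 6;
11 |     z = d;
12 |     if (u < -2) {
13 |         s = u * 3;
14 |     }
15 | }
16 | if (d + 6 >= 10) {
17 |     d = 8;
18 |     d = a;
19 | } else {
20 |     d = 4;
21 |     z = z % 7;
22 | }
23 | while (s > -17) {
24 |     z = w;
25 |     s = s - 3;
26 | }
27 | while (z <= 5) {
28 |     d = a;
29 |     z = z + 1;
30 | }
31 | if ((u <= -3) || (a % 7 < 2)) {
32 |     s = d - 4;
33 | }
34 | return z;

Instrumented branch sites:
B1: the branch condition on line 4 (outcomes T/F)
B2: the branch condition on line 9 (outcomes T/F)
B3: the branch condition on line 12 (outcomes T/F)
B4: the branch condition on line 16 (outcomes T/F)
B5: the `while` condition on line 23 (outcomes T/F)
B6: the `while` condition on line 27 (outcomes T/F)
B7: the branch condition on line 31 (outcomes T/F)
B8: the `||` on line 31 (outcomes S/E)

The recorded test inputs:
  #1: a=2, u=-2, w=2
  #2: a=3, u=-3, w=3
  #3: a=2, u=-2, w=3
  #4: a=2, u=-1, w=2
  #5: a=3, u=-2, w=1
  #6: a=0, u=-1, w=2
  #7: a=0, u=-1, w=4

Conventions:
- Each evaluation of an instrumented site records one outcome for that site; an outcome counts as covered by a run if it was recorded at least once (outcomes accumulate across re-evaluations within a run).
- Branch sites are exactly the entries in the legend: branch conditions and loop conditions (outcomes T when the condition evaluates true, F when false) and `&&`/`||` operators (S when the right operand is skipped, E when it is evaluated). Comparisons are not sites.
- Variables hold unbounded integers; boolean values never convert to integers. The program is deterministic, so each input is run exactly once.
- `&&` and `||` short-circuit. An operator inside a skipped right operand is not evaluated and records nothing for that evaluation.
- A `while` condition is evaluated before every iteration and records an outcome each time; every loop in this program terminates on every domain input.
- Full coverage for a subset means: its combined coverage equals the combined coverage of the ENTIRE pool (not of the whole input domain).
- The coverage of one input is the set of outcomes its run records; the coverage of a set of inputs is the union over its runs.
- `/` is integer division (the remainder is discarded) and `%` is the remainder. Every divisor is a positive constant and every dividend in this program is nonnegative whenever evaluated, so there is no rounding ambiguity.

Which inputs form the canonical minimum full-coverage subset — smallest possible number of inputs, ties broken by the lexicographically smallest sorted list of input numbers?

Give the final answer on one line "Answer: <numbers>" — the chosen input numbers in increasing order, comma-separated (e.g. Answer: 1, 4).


test 1 (a=2, u=-2, w=2) fires B1->F, B2->T, B3->F, B4->F, B5->T, B5->T, B5->T, B5->T, B5->T, B5->T, B5->T, B5->T, B5->T, B5->T, ...; hits B1=F, B2=T, B3=F, B4=F, B5=T, B5=F, B6=T, B6=F, B7=F, B8=E
test 2 (a=3, u=-3, w=3) fires B1->F, B2->T, B3->T, B4->F, B5->T, B5->T, B5->T, B5->F, B6->T, B6->T, B6->T, B6->F, B8->S, B7->T; hits B1=F, B2=T, B3=T, B4=F, B5=T, B5=F, B6=T, B6=F, B7=T, B8=S
test 3 (a=2, u=-2, w=3) fires B1->F, B2->T, B3->F, B4->F, B5->T, B5->T, B5->T, B5->T, B5->T, B5->T, B5->T, B5->T, B5->T, B5->T, ...; hits B1=F, B2=T, B3=F, B4=F, B5=T, B5=F, B6=T, B6=F, B7=F, B8=E
test 4 (a=2, u=-1, w=2) fires B1->F, B2->T, B3->F, B4->F, B5->T, B5->T, B5->T, B5->T, B5->T, B5->T, B5->T, B5->T, B5->T, B5->T, ...; hits B1=F, B2=T, B3=F, B4=F, B5=T, B5=F, B6=T, B6=F, B7=F, B8=E
test 5 (a=3, u=-2, w=1) fires B1->F, B2->T, B3->F, B4->F, B5->T, B5->T, B5->T, B5->T, B5->T, B5->T, B5->T, B5->T, B5->F, B6->T, ...; hits B1=F, B2=T, B3=F, B4=F, B5=T, B5=F, B6=T, B6=F, B7=F, B8=E
test 6 (a=0, u=-1, w=2) fires B1->F, B2->T, B3->F, B4->F, B5->T, B5->T, B5->T, B5->T, B5->T, B5->T, B5->T, B5->T, B5->T, B5->T, ...; hits B1=F, B2=T, B3=F, B4=F, B5=T, B5=F, B6=T, B6=F, B7=T, B8=E
test 7 (a=0, u=-1, w=4) fires B1->F, B2->F, B4->T, B5->T, B5->T, B5->T, B5->T, B5->T, B5->T, B5->T, B5->F, B6->T, B6->T, B6->F, ...; hits B1=F, B2=F, B4=T, B5=T, B5=F, B6=T, B6=F, B7=T, B8=E
union over all inputs: B1=F, B2=T, B2=F, B3=T, B3=F, B4=T, B4=F, B5=T, B5=F, B6=T, B6=F, B7=T, B7=F, B8=S, B8=E (15 outcomes)
size 1 is not enough: best union over all size-1 subsets is 10/15
size 2 is not enough: best union over all size-2 subsets is 13/15
size 3: inputs {1, 2, 7} cover all 15 outcomes, and no lexicographically smaller subset of this size does
Answer: 1, 2, 7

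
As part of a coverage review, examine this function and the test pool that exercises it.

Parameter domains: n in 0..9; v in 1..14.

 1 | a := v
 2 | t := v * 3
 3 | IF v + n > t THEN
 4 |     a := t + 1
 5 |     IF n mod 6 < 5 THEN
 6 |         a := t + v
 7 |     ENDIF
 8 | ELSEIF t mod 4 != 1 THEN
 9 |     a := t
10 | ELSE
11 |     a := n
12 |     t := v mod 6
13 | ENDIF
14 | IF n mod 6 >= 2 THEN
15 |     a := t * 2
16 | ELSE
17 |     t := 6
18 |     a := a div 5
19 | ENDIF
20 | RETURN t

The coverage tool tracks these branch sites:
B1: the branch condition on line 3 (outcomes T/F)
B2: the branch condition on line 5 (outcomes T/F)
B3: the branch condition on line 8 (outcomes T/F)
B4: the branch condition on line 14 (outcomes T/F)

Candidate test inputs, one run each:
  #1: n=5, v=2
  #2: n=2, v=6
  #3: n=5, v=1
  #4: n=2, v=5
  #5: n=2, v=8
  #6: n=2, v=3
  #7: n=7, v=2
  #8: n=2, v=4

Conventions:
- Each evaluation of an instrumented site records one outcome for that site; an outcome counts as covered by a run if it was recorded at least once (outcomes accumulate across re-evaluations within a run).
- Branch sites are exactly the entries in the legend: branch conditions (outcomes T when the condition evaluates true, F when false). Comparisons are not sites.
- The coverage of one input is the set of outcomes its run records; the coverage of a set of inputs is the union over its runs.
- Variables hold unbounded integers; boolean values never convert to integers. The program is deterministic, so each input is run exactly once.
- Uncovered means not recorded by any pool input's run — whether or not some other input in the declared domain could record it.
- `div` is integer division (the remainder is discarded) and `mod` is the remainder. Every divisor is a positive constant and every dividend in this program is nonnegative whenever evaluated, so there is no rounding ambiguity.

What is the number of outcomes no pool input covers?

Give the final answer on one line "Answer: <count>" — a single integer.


run #1 (n=5, v=2) records B1=T, B2=F, B4=T
run #2 (n=2, v=6) records B1=F, B3=T, B4=T
run #3 (n=5, v=1) records B1=T, B2=F, B4=T
run #4 (n=2, v=5) records B1=F, B3=T, B4=T
run #5 (n=2, v=8) records B1=F, B3=T, B4=T
run #6 (n=2, v=3) records B1=F, B3=F, B4=T
run #7 (n=7, v=2) records B1=T, B2=T, B4=F
run #8 (n=2, v=4) records B1=F, B3=T, B4=T
union over the pool: B1=T, B1=F, B2=T, B2=F, B3=T, B3=F, B4=T, B4=F
uncovered (0 of 8): none
Answer: 0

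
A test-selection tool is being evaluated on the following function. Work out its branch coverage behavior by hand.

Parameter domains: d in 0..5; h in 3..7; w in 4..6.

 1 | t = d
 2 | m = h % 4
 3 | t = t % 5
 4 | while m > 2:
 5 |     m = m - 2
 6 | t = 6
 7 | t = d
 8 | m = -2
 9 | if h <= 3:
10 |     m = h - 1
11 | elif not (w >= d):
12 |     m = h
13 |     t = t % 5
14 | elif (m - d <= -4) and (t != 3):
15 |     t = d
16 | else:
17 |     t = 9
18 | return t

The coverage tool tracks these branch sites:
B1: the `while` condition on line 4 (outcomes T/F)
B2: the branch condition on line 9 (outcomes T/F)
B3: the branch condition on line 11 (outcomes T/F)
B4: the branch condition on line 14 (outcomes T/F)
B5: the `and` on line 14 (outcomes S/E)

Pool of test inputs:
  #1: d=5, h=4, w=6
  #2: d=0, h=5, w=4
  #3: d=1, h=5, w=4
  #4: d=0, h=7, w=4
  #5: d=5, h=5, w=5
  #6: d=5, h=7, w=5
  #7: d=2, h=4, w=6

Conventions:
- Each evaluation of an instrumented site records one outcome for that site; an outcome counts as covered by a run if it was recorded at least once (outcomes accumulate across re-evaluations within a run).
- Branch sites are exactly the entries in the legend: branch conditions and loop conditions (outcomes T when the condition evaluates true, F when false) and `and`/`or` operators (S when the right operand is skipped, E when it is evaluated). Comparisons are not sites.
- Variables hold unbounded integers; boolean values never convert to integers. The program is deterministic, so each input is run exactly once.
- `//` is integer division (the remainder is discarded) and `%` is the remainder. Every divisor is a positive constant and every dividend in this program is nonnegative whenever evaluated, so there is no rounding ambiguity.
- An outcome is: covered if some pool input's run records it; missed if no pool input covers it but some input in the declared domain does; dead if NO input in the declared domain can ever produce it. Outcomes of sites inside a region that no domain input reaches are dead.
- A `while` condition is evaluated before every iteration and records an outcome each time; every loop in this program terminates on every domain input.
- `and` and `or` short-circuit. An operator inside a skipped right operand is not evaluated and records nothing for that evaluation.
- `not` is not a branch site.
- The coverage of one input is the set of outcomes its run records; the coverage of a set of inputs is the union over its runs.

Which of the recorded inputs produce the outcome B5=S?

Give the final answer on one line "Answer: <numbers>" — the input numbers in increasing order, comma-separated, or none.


input #1 (d=5, h=4, w=6): does not record B5=S
input #2 (d=0, h=5, w=4): records B5=S
input #3 (d=1, h=5, w=4): records B5=S
input #4 (d=0, h=7, w=4): records B5=S
input #5 (d=5, h=5, w=5): does not record B5=S
input #6 (d=5, h=7, w=5): does not record B5=S
input #7 (d=2, h=4, w=6): does not record B5=S
Answer: 2, 3, 4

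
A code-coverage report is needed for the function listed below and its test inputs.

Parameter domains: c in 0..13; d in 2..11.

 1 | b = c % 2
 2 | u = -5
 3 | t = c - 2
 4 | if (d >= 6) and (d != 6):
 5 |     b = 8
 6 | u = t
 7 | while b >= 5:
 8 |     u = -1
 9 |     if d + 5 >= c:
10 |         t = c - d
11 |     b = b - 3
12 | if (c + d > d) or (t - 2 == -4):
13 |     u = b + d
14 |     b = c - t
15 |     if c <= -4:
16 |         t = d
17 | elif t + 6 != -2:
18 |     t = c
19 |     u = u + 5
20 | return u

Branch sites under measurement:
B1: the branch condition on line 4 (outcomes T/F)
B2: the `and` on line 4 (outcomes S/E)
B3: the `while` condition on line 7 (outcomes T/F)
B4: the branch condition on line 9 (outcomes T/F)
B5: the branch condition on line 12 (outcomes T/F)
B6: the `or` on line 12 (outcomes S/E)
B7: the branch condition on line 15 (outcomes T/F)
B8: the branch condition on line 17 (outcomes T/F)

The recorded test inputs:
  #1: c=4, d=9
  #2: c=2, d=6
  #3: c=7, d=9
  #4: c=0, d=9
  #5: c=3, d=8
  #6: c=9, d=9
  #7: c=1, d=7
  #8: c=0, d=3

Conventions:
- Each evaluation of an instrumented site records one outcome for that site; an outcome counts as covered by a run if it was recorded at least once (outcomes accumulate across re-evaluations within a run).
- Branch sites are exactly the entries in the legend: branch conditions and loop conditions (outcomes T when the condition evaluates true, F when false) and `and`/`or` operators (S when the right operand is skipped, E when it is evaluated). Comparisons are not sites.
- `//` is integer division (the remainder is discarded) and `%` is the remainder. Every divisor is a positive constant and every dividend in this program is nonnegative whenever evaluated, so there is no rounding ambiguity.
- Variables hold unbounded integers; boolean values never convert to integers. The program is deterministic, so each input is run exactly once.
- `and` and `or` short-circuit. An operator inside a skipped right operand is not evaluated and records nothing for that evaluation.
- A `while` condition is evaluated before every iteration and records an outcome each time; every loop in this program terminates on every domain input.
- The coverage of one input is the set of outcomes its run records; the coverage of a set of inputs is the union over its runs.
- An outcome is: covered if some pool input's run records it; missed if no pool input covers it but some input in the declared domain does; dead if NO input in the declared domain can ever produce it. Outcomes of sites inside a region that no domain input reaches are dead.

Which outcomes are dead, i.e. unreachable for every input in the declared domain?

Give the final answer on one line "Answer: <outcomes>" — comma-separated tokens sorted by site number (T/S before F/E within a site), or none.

running all 140 domain inputs and tallying outcomes:
  B7=T: never recorded by any domain input -> dead
  reachable outcomes have witnesses, e.g. B1=T (e.g. c=0, d=7), B1=F (e.g. c=0, d=2), B2=S (e.g. c=0, d=2), B2=E (e.g. c=0, d=6)

Answer: B7=T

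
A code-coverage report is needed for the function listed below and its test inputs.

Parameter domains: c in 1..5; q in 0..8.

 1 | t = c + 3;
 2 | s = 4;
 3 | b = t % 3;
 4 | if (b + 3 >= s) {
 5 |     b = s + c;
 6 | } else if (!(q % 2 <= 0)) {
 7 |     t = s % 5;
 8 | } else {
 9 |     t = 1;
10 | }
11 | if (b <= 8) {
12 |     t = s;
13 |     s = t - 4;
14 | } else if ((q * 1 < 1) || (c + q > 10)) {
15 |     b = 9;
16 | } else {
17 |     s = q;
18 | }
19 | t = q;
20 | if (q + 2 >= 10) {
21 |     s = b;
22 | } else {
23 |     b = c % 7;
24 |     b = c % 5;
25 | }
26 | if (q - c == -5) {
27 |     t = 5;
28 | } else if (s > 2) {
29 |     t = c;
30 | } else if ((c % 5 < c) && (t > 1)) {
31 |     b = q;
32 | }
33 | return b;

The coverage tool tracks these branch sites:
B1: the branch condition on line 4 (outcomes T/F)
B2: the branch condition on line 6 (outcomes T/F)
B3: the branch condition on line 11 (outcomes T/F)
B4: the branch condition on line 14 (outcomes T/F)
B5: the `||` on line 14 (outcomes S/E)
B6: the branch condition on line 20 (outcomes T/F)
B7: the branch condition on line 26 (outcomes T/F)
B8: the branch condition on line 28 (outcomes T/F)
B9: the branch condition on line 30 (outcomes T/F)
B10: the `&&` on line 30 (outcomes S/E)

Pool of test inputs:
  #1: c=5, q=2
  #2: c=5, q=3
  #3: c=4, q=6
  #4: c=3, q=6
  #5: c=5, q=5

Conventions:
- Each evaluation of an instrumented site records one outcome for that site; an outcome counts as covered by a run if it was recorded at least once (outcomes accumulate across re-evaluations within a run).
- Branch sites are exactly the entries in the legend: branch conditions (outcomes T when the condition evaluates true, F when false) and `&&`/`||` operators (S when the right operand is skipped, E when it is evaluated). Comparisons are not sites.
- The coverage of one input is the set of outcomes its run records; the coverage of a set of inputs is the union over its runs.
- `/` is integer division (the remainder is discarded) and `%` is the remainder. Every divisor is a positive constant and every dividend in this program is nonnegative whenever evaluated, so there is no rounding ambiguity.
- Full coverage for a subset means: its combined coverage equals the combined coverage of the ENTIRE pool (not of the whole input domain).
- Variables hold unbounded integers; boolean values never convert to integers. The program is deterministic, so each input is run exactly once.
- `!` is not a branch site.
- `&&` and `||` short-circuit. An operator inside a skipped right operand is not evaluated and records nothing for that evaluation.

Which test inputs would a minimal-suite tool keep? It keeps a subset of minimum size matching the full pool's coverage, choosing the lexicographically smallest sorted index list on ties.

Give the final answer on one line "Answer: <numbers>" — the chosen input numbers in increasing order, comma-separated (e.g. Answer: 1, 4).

input #1, c=5, q=2: events B1->T, B3->F, B5->E, B4->F, B6->F, B7->F, B8->F, B10->E, B9->T; outcomes B1=T, B3=F, B4=F, B5=E, B6=F, B7=F, B8=F, B9=T, B10=E
input #2, c=5, q=3: events B1->T, B3->F, B5->E, B4->F, B6->F, B7->F, B8->T; outcomes B1=T, B3=F, B4=F, B5=E, B6=F, B7=F, B8=T
input #3, c=4, q=6: events B1->T, B3->T, B6->F, B7->F, B8->F, B10->S, B9->F; outcomes B1=T, B3=T, B6=F, B7=F, B8=F, B9=F, B10=S
input #4, c=3, q=6: events B1->F, B2->F, B3->T, B6->F, B7->F, B8->F, B10->S, B9->F; outcomes B1=F, B2=F, B3=T, B6=F, B7=F, B8=F, B9=F, B10=S
input #5, c=5, q=5: events B1->T, B3->F, B5->E, B4->F, B6->F, B7->F, B8->T; outcomes B1=T, B3=F, B4=F, B5=E, B6=F, B7=F, B8=T
together the pool reaches 15 outcomes: B1=T, B1=F, B2=F, B3=T, B3=F, B4=F, B5=E, B6=F, B7=F, B8=T, B8=F, B9=T, B9=F, B10=S, B10=E
every size-1 subset falls short of the 15 outcomes (best: 9/15)
every size-2 subset falls short of the 15 outcomes (best: 14/15)
at size 3, {1, 2, 4} reaches all 15 outcomes; every lexicographically earlier size-3 subset fails

Answer: 1, 2, 4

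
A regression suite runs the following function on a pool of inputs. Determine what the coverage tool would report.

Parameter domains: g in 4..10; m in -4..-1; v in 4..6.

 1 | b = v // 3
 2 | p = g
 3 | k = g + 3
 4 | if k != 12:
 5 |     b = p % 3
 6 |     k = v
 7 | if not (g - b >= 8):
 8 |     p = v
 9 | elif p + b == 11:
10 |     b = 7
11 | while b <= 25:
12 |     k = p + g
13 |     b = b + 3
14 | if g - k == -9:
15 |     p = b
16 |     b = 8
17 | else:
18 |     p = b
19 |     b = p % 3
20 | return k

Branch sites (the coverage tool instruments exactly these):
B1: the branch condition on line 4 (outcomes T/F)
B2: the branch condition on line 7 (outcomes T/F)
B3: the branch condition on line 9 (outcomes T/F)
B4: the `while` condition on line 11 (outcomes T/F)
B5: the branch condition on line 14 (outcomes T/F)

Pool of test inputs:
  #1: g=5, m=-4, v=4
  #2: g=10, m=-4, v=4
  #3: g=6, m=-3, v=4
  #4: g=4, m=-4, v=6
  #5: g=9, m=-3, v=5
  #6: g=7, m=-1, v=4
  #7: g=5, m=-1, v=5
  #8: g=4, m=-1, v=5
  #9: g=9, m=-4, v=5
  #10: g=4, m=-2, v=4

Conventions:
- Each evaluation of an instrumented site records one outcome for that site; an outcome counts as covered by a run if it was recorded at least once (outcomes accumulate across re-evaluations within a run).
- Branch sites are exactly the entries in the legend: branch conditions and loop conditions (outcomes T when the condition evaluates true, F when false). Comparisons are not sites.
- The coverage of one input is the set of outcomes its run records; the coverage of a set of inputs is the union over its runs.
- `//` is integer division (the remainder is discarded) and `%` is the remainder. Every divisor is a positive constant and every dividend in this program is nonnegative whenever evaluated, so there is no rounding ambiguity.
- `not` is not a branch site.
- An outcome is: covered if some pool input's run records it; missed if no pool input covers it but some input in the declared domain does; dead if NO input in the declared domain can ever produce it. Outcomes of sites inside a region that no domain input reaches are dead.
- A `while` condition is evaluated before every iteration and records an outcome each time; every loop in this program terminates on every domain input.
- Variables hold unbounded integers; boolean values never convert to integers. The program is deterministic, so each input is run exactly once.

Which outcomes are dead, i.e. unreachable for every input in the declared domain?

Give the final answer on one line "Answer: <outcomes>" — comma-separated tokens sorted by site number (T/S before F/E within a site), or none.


running all 84 domain inputs and tallying outcomes:
  reachable outcomes have witnesses, e.g. B1=T (e.g. g=4, m=-4, v=4), B1=F (e.g. g=9, m=-4, v=4), B2=T (e.g. g=4, m=-4, v=4), B2=F (e.g. g=9, m=-4, v=4)
Answer: none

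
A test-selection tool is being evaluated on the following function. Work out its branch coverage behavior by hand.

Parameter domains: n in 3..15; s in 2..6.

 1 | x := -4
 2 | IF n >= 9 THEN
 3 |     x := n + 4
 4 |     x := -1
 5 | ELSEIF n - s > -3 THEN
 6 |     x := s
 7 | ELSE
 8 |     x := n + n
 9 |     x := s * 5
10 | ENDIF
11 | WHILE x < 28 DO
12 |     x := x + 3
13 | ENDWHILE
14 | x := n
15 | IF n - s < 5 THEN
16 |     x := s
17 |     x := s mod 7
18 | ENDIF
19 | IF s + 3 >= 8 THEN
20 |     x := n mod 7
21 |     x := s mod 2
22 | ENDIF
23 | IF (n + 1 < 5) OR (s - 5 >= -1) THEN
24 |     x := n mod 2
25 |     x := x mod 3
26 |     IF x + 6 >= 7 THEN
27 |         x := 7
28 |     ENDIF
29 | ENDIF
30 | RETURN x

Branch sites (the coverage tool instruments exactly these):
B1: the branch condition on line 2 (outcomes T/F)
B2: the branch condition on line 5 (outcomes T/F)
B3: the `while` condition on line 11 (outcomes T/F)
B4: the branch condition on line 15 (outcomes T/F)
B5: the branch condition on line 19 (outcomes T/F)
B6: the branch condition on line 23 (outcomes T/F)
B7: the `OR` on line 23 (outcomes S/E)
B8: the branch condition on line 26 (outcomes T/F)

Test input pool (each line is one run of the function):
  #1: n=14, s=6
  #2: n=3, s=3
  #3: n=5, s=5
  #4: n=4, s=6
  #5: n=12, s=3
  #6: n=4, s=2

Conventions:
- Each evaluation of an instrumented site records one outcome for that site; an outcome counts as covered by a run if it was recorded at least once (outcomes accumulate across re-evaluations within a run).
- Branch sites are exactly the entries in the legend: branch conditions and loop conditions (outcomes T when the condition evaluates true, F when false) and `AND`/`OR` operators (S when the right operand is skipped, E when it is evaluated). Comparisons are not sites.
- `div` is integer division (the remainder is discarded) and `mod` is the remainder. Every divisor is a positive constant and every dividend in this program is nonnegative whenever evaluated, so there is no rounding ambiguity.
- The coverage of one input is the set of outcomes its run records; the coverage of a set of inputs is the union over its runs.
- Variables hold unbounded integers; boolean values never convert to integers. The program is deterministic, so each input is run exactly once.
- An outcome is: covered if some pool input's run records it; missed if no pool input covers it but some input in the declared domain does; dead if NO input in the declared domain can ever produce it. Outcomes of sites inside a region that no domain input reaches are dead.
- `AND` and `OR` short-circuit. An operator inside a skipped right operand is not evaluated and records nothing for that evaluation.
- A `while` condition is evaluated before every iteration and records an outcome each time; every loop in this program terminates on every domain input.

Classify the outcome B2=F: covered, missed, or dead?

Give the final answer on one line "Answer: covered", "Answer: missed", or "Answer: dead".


no pool input records B2=F
but domain input (n=3, s=6) does record it -> reachable, so missed
Answer: missed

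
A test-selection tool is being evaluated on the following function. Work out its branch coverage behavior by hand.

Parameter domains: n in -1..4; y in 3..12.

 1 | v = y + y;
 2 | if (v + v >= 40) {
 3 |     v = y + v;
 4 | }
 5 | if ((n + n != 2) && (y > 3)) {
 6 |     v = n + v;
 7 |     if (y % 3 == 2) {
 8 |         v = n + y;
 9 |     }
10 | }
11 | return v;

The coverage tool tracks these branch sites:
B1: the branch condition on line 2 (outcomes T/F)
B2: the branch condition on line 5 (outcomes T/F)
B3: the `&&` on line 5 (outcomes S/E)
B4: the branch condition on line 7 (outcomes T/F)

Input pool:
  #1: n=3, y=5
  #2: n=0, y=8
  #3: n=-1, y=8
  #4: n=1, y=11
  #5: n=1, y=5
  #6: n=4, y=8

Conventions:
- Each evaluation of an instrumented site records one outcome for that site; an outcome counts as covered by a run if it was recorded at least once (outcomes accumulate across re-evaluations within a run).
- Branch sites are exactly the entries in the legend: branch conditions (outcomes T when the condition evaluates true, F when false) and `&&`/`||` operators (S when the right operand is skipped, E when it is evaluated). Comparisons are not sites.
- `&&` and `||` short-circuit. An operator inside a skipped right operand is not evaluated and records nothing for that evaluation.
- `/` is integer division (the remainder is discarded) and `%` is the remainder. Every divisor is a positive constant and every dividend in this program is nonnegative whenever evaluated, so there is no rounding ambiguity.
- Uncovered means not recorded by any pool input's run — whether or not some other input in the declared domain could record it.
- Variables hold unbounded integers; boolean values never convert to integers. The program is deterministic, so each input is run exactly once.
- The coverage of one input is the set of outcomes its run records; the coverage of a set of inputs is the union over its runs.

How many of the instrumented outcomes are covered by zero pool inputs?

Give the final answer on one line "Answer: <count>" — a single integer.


run #1 (n=3, y=5) runs B1->F, B3->E, B2->T, B4->T; records B1=F, B2=T, B3=E, B4=T
run #2 (n=0, y=8) runs B1->F, B3->E, B2->T, B4->T; records B1=F, B2=T, B3=E, B4=T
run #3 (n=-1, y=8) runs B1->F, B3->E, B2->T, B4->T; records B1=F, B2=T, B3=E, B4=T
run #4 (n=1, y=11) runs B1->T, B3->S, B2->F; records B1=T, B2=F, B3=S
run #5 (n=1, y=5) runs B1->F, B3->S, B2->F; records B1=F, B2=F, B3=S
run #6 (n=4, y=8) runs B1->F, B3->E, B2->T, B4->T; records B1=F, B2=T, B3=E, B4=T
union over the pool: B1=T, B1=F, B2=T, B2=F, B3=S, B3=E, B4=T
uncovered (1 of 8): B4=F
Answer: 1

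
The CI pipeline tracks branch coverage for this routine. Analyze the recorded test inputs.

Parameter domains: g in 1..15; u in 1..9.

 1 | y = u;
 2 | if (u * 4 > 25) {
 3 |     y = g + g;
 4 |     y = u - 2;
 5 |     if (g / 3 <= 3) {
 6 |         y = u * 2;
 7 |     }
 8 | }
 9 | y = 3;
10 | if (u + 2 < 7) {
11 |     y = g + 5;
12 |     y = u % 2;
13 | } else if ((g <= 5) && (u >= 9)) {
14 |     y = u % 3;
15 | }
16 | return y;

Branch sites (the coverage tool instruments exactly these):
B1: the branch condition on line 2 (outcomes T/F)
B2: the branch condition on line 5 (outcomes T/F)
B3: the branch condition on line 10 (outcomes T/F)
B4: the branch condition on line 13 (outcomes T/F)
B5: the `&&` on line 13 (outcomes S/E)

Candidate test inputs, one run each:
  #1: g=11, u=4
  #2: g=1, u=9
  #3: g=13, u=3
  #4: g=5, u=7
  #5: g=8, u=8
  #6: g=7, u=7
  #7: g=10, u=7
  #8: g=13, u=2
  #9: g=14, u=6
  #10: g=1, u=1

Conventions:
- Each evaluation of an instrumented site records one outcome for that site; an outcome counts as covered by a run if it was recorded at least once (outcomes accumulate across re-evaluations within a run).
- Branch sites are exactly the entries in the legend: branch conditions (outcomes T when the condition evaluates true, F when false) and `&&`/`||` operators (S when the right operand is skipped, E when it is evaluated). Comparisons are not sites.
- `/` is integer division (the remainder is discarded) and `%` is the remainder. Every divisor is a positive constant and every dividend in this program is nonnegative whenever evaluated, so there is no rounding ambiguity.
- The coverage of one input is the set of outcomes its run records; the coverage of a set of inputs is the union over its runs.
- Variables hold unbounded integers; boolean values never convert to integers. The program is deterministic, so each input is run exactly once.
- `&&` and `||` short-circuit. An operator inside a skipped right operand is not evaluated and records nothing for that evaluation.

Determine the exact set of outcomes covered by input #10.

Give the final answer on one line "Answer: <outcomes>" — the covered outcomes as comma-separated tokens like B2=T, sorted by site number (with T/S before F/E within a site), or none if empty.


Tracing the run of input #10 (g=1, u=1):
  B1->F, B3->T
distinct outcomes covered: B1=F, B3=T
Answer: B1=F, B3=T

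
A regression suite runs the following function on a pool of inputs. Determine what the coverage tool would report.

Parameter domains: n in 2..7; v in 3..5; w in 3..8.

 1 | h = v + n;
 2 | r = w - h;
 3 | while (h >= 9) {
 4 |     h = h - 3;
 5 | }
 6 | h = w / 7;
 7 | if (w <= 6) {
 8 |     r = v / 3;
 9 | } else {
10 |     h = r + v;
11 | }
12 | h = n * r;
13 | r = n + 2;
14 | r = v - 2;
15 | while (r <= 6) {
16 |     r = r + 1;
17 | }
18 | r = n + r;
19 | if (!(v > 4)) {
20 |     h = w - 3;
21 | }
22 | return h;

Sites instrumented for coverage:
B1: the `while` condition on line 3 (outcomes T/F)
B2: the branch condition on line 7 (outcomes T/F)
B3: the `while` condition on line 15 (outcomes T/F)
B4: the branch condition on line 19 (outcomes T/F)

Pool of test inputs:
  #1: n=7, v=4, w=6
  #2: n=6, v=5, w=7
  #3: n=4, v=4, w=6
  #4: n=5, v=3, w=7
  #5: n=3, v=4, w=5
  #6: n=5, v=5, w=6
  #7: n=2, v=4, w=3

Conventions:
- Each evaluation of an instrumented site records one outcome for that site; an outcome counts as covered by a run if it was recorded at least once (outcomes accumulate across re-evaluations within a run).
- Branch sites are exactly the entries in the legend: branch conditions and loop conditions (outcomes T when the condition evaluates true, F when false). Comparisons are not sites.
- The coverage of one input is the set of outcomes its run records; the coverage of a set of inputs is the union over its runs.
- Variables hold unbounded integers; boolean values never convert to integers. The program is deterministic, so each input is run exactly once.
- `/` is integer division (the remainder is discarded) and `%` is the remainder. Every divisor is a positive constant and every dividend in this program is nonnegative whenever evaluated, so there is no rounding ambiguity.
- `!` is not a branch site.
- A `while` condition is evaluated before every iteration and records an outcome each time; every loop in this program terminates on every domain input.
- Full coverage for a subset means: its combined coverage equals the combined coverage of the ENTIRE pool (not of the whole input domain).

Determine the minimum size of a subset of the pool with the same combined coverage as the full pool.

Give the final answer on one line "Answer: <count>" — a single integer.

input #1 (n=7, v=4, w=6): events B1->T, B1->F, B2->T, B3->T, B3->T, B3->T, B3->T, B3->T, B3->F, B4->T; covers B1=T, B1=F, B2=T, B3=T, B3=F, B4=T
input #2 (n=6, v=5, w=7): events B1->T, B1->F, B2->F, B3->T, B3->T, B3->T, B3->T, B3->F, B4->F; covers B1=T, B1=F, B2=F, B3=T, B3=F, B4=F
input #3 (n=4, v=4, w=6): events B1->F, B2->T, B3->T, B3->T, B3->T, B3->T, B3->T, B3->F, B4->T; covers B1=F, B2=T, B3=T, B3=F, B4=T
input #4 (n=5, v=3, w=7): events B1->F, B2->F, B3->T, B3->T, B3->T, B3->T, B3->T, B3->T, B3->F, B4->T; covers B1=F, B2=F, B3=T, B3=F, B4=T
input #5 (n=3, v=4, w=5): events B1->F, B2->T, B3->T, B3->T, B3->T, B3->T, B3->T, B3->F, B4->T; covers B1=F, B2=T, B3=T, B3=F, B4=T
input #6 (n=5, v=5, w=6): events B1->T, B1->F, B2->T, B3->T, B3->T, B3->T, B3->T, B3->F, B4->F; covers B1=T, B1=F, B2=T, B3=T, B3=F, B4=F
input #7 (n=2, v=4, w=3): events B1->F, B2->T, B3->T, B3->T, B3->T, B3->T, B3->T, B3->F, B4->T; covers B1=F, B2=T, B3=T, B3=F, B4=T
union over all inputs: B1=T, B1=F, B2=T, B2=F, B3=T, B3=F, B4=T, B4=F (8 outcomes)
size 1 is not enough: best union over all size-1 subsets is 6/8
size 2: inputs {1, 2} cover all 8 outcomes, and no lexicographically smaller subset of this size does

Answer: 2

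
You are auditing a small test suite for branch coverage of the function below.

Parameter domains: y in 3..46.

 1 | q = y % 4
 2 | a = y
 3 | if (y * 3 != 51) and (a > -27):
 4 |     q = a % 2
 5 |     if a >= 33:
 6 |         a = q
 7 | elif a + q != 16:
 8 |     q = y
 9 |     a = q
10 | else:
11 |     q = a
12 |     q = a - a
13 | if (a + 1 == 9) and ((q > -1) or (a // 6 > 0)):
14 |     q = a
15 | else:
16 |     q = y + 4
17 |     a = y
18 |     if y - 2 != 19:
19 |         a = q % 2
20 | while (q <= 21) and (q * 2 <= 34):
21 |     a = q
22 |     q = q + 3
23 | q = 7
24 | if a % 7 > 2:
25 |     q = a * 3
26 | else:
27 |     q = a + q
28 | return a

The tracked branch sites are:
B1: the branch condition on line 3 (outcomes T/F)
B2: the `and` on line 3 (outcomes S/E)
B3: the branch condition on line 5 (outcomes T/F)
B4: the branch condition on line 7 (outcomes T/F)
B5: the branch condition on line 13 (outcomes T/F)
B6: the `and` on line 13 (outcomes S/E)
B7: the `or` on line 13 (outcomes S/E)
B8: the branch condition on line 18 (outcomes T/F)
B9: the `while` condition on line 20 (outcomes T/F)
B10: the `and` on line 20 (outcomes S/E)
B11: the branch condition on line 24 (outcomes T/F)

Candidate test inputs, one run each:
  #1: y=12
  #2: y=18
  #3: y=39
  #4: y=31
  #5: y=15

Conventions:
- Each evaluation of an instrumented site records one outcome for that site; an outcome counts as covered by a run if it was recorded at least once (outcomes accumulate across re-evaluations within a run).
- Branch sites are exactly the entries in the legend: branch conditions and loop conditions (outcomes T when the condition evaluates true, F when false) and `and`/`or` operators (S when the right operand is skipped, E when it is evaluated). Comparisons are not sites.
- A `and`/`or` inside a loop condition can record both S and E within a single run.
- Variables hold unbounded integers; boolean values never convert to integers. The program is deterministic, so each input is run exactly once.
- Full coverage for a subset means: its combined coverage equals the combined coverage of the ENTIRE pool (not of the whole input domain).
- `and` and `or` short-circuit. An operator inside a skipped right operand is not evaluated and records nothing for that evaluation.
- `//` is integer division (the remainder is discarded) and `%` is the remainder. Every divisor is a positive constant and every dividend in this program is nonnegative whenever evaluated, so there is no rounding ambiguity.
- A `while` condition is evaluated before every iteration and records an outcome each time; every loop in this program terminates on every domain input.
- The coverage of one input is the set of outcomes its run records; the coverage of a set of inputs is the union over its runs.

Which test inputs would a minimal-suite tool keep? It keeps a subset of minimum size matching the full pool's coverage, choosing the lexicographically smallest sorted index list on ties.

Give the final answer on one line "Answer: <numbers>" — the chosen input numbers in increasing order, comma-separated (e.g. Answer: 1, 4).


#1 (y=12) -> covered: B1=T, B2=E, B3=F, B5=F, B6=S, B8=T, B9=T, B9=F, B10=E, B11=F
#2 (y=18) -> covered: B1=T, B2=E, B3=F, B5=F, B6=S, B8=T, B9=F, B10=S, B11=F
#3 (y=39) -> covered: B1=T, B2=E, B3=T, B5=F, B6=S, B8=T, B9=F, B10=S, B11=F
#4 (y=31) -> covered: B1=T, B2=E, B3=F, B5=F, B6=S, B8=T, B9=F, B10=S, B11=F
#5 (y=15) -> covered: B1=T, B2=E, B3=F, B5=F, B6=S, B8=T, B9=F, B10=E, B11=F
pool-wide coverage (12 outcomes): B1=T, B2=E, B3=T, B3=F, B5=F, B6=S, B8=T, B9=T, B9=F, B10=S, B10=E, B11=F
checked all size-1 subsets: none covers 12 outcomes (max 10/12)
the canonical winner is {1, 3}: size 2, full 12-outcome coverage, earliest index list among size-2 covers
Answer: 1, 3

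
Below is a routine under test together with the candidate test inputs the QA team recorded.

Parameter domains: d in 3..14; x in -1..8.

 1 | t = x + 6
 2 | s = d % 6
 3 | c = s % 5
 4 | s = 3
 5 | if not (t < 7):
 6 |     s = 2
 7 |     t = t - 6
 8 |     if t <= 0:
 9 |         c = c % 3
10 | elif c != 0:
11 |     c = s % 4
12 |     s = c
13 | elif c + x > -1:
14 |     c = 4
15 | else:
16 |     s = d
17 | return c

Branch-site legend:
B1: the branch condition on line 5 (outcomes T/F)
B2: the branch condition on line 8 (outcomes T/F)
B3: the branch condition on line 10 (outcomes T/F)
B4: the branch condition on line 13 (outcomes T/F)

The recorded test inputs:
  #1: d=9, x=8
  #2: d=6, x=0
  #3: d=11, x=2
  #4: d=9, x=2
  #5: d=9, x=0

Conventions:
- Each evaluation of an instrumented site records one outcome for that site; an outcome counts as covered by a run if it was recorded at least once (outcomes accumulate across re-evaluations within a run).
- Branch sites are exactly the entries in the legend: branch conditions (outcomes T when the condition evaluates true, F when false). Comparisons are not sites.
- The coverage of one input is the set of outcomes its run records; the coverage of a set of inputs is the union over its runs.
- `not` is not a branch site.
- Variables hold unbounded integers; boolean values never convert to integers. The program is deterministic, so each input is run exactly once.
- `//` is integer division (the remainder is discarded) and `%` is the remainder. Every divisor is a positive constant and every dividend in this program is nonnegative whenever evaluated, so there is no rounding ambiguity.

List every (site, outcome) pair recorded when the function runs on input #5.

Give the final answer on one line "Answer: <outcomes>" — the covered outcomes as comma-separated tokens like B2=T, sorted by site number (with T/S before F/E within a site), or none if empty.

Simulating input #5 (d=9, x=0) step by step:
  B1->F, B3->T
deduplicating events, the covered set is: B1=F, B3=T

Answer: B1=F, B3=T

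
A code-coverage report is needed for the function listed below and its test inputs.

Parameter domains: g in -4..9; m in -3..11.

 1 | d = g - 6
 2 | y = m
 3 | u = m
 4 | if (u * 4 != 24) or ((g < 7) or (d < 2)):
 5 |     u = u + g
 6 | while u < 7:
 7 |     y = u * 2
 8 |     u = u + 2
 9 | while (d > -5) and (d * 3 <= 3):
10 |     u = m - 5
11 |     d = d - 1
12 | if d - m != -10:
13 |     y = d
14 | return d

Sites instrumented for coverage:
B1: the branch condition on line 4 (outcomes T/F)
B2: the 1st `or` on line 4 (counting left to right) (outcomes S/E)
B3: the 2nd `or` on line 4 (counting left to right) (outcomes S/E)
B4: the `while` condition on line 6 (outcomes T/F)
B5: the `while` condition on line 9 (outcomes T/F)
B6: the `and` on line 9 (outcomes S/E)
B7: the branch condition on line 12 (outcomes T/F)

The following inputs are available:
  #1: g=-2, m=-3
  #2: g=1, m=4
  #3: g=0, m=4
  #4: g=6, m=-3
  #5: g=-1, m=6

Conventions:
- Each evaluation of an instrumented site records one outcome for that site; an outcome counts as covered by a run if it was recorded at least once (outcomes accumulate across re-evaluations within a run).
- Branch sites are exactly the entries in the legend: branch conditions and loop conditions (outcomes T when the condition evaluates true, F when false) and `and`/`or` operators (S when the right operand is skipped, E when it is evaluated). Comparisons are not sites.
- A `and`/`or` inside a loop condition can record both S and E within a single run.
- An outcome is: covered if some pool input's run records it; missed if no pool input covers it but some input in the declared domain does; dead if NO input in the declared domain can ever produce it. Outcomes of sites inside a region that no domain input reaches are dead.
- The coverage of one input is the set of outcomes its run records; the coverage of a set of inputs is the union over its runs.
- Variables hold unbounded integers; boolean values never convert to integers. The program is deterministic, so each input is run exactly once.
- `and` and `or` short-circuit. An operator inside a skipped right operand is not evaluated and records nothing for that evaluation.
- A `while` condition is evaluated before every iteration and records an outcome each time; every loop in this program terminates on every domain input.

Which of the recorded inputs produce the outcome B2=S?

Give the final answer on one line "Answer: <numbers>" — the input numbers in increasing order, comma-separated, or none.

input #1 (g=-2, m=-3): covers B2=S
input #2 (g=1, m=4): covers B2=S
input #3 (g=0, m=4): covers B2=S
input #4 (g=6, m=-3): covers B2=S
input #5 (g=-1, m=6): misses B2=S

Answer: 1, 2, 3, 4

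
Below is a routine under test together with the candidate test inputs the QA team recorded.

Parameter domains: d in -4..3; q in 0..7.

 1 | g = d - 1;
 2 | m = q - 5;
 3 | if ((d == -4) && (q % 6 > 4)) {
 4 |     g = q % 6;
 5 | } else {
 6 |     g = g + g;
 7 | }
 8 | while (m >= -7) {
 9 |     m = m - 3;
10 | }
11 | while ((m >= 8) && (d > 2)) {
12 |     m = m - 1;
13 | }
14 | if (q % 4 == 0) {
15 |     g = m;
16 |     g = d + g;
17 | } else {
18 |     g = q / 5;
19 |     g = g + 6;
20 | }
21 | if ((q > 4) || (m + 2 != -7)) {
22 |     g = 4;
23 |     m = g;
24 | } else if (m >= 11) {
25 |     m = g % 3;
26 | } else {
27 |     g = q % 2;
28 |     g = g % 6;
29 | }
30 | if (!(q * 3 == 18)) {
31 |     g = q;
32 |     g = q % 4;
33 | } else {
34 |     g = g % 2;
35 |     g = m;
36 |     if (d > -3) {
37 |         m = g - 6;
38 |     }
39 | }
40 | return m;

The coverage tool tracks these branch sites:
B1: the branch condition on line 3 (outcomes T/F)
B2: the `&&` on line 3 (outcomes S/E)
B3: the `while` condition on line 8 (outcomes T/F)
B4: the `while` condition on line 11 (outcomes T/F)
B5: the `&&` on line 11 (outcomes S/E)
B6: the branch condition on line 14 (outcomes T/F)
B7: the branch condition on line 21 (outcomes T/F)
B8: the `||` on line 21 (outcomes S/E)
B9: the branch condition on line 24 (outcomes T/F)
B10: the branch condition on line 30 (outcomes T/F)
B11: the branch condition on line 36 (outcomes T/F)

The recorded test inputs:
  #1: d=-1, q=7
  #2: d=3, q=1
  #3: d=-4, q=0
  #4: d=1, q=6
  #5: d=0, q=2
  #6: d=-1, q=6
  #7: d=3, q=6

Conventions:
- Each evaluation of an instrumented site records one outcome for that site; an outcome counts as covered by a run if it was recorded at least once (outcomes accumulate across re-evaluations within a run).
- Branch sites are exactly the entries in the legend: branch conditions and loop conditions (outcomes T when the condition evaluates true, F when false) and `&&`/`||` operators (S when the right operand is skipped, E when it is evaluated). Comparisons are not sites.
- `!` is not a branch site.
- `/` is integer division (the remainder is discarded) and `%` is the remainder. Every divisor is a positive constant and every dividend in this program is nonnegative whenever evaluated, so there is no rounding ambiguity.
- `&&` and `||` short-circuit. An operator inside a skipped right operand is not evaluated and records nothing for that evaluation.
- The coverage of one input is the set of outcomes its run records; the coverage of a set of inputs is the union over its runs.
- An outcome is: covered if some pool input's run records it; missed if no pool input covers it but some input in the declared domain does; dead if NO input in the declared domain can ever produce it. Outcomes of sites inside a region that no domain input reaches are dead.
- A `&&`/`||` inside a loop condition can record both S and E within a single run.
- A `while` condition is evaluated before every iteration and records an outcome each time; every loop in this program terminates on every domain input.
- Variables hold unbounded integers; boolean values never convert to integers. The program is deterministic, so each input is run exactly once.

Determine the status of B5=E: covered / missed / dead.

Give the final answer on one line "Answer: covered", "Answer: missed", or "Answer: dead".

no pool input records B5=E
checking all 64 inputs in the declared domain: B5=E is never recorded -> dead

Answer: dead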